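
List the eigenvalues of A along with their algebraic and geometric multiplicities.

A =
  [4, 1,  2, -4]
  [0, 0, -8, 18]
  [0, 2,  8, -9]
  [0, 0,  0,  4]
λ = 4: alg = 4, geom = 2

Step 1 — factor the characteristic polynomial to read off the algebraic multiplicities:
  χ_A(x) = (x - 4)^4

Step 2 — compute geometric multiplicities via the rank-nullity identity g(λ) = n − rank(A − λI):
  rank(A − (4)·I) = 2, so dim ker(A − (4)·I) = n − 2 = 2

Summary:
  λ = 4: algebraic multiplicity = 4, geometric multiplicity = 2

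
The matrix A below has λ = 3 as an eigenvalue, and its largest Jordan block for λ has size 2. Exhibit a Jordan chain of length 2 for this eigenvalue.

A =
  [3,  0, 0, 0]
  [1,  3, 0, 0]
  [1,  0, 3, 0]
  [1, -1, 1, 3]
A Jordan chain for λ = 3 of length 2:
v_1 = (0, 1, 1, 1)ᵀ
v_2 = (1, 0, 0, 0)ᵀ

Let N = A − (3)·I. We want v_2 with N^2 v_2 = 0 but N^1 v_2 ≠ 0; then v_{j-1} := N · v_j for j = 2, …, 2.

Pick v_2 = (1, 0, 0, 0)ᵀ.
Then v_1 = N · v_2 = (0, 1, 1, 1)ᵀ.

Sanity check: (A − (3)·I) v_1 = (0, 0, 0, 0)ᵀ = 0. ✓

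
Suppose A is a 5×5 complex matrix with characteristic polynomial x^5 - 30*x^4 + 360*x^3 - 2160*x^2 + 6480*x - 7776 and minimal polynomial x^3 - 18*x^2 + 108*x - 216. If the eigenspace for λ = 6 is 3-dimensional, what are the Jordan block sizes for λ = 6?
Block sizes for λ = 6: [3, 1, 1]

Step 1 — from the characteristic polynomial, algebraic multiplicity of λ = 6 is 5. From dim ker(A − (6)·I) = 3, there are exactly 3 Jordan blocks for λ = 6.
Step 2 — from the minimal polynomial, the factor (x − 6)^3 tells us the largest block for λ = 6 has size 3.
Step 3 — with total size 5, 3 blocks, and largest block 3, the block sizes (in nonincreasing order) are [3, 1, 1].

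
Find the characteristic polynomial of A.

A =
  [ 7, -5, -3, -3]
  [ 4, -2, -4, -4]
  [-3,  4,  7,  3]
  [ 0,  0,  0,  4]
x^4 - 16*x^3 + 96*x^2 - 256*x + 256

Expanding det(x·I − A) (e.g. by cofactor expansion or by noting that A is similar to its Jordan form J, which has the same characteristic polynomial as A) gives
  χ_A(x) = x^4 - 16*x^3 + 96*x^2 - 256*x + 256
which factors as (x - 4)^4. The eigenvalues (with algebraic multiplicities) are λ = 4 with multiplicity 4.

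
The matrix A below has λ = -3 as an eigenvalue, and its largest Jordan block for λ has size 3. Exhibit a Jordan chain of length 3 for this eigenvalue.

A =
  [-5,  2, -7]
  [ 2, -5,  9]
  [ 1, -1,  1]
A Jordan chain for λ = -3 of length 3:
v_1 = (1, 1, 0)ᵀ
v_2 = (-2, 2, 1)ᵀ
v_3 = (1, 0, 0)ᵀ

Let N = A − (-3)·I. We want v_3 with N^3 v_3 = 0 but N^2 v_3 ≠ 0; then v_{j-1} := N · v_j for j = 3, …, 2.

Pick v_3 = (1, 0, 0)ᵀ.
Then v_2 = N · v_3 = (-2, 2, 1)ᵀ.
Then v_1 = N · v_2 = (1, 1, 0)ᵀ.

Sanity check: (A − (-3)·I) v_1 = (0, 0, 0)ᵀ = 0. ✓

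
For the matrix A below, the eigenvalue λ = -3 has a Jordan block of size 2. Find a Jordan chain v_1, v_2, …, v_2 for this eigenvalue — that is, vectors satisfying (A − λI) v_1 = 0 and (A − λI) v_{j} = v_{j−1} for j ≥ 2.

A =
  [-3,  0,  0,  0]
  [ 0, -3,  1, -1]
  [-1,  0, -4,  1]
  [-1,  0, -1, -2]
A Jordan chain for λ = -3 of length 2:
v_1 = (0, 0, -1, -1)ᵀ
v_2 = (1, 0, 0, 0)ᵀ

Let N = A − (-3)·I. We want v_2 with N^2 v_2 = 0 but N^1 v_2 ≠ 0; then v_{j-1} := N · v_j for j = 2, …, 2.

Pick v_2 = (1, 0, 0, 0)ᵀ.
Then v_1 = N · v_2 = (0, 0, -1, -1)ᵀ.

Sanity check: (A − (-3)·I) v_1 = (0, 0, 0, 0)ᵀ = 0. ✓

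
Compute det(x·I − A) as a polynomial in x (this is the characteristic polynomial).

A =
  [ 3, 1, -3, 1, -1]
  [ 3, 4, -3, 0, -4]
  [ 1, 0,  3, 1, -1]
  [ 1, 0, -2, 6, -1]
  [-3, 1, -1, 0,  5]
x^5 - 21*x^4 + 174*x^3 - 710*x^2 + 1425*x - 1125

Expanding det(x·I − A) (e.g. by cofactor expansion or by noting that A is similar to its Jordan form J, which has the same characteristic polynomial as A) gives
  χ_A(x) = x^5 - 21*x^4 + 174*x^3 - 710*x^2 + 1425*x - 1125
which factors as (x - 5)^3*(x - 3)^2. The eigenvalues (with algebraic multiplicities) are λ = 3 with multiplicity 2, λ = 5 with multiplicity 3.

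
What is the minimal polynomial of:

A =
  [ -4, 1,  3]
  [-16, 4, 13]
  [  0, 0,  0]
x^3

The characteristic polynomial is χ_A(x) = x^3, so the eigenvalues are known. The minimal polynomial is
  m_A(x) = Π_λ (x − λ)^{k_λ}
where k_λ is the size of the *largest* Jordan block for λ (equivalently, the smallest k with (A − λI)^k v = 0 for every generalised eigenvector v of λ).

  λ = 0: largest Jordan block has size 3, contributing (x − 0)^3

So m_A(x) = x^3 = x^3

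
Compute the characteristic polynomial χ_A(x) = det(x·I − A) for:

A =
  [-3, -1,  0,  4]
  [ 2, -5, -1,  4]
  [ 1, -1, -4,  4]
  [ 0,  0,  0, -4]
x^4 + 16*x^3 + 96*x^2 + 256*x + 256

Expanding det(x·I − A) (e.g. by cofactor expansion or by noting that A is similar to its Jordan form J, which has the same characteristic polynomial as A) gives
  χ_A(x) = x^4 + 16*x^3 + 96*x^2 + 256*x + 256
which factors as (x + 4)^4. The eigenvalues (with algebraic multiplicities) are λ = -4 with multiplicity 4.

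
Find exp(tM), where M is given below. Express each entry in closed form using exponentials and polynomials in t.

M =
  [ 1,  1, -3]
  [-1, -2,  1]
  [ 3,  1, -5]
e^{tM} =
  [-t^2*exp(-2*t)/2 + 3*t*exp(-2*t) + exp(-2*t), t*exp(-2*t), t^2*exp(-2*t)/2 - 3*t*exp(-2*t)]
  [-t*exp(-2*t), exp(-2*t), t*exp(-2*t)]
  [-t^2*exp(-2*t)/2 + 3*t*exp(-2*t), t*exp(-2*t), t^2*exp(-2*t)/2 - 3*t*exp(-2*t) + exp(-2*t)]

Strategy: write M = P · J · P⁻¹ where J is a Jordan canonical form, so e^{tM} = P · e^{tJ} · P⁻¹, and e^{tJ} can be computed block-by-block.

M has Jordan form
J =
  [-2,  1,  0]
  [ 0, -2,  1]
  [ 0,  0, -2]
(up to reordering of blocks).

Per-block formulas:
  For a 3×3 Jordan block J_3(-2): exp(t · J_3(-2)) = e^(-2t)·(I + t·N + (t^2/2)·N^2), where N is the 3×3 nilpotent shift.

After assembling e^{tJ} and conjugating by P, we get:

e^{tM} =
  [-t^2*exp(-2*t)/2 + 3*t*exp(-2*t) + exp(-2*t), t*exp(-2*t), t^2*exp(-2*t)/2 - 3*t*exp(-2*t)]
  [-t*exp(-2*t), exp(-2*t), t*exp(-2*t)]
  [-t^2*exp(-2*t)/2 + 3*t*exp(-2*t), t*exp(-2*t), t^2*exp(-2*t)/2 - 3*t*exp(-2*t) + exp(-2*t)]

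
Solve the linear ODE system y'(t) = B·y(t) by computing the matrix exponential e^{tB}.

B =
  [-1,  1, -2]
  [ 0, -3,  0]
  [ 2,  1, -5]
e^{tB} =
  [2*t*exp(-3*t) + exp(-3*t), t*exp(-3*t), -2*t*exp(-3*t)]
  [0, exp(-3*t), 0]
  [2*t*exp(-3*t), t*exp(-3*t), -2*t*exp(-3*t) + exp(-3*t)]

Strategy: write B = P · J · P⁻¹ where J is a Jordan canonical form, so e^{tB} = P · e^{tJ} · P⁻¹, and e^{tJ} can be computed block-by-block.

B has Jordan form
J =
  [-3,  1,  0]
  [ 0, -3,  0]
  [ 0,  0, -3]
(up to reordering of blocks).

Per-block formulas:
  For a 1×1 block at λ = -3: exp(t · [-3]) = [e^(-3t)].
  For a 2×2 Jordan block J_2(-3): exp(t · J_2(-3)) = e^(-3t)·(I + t·N), where N is the 2×2 nilpotent shift.

After assembling e^{tJ} and conjugating by P, we get:

e^{tB} =
  [2*t*exp(-3*t) + exp(-3*t), t*exp(-3*t), -2*t*exp(-3*t)]
  [0, exp(-3*t), 0]
  [2*t*exp(-3*t), t*exp(-3*t), -2*t*exp(-3*t) + exp(-3*t)]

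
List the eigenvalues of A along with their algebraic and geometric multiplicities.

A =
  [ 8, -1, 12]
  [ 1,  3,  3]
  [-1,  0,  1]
λ = 4: alg = 3, geom = 1

Step 1 — factor the characteristic polynomial to read off the algebraic multiplicities:
  χ_A(x) = (x - 4)^3

Step 2 — compute geometric multiplicities via the rank-nullity identity g(λ) = n − rank(A − λI):
  rank(A − (4)·I) = 2, so dim ker(A − (4)·I) = n − 2 = 1

Summary:
  λ = 4: algebraic multiplicity = 3, geometric multiplicity = 1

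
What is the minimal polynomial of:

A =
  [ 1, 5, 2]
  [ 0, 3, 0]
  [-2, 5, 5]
x^2 - 6*x + 9

The characteristic polynomial is χ_A(x) = (x - 3)^3, so the eigenvalues are known. The minimal polynomial is
  m_A(x) = Π_λ (x − λ)^{k_λ}
where k_λ is the size of the *largest* Jordan block for λ (equivalently, the smallest k with (A − λI)^k v = 0 for every generalised eigenvector v of λ).

  λ = 3: largest Jordan block has size 2, contributing (x − 3)^2

So m_A(x) = (x - 3)^2 = x^2 - 6*x + 9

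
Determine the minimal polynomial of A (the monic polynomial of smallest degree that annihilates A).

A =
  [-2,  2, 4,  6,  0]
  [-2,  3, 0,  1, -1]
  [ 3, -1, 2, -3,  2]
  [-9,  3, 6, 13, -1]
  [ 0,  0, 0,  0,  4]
x^3 - 12*x^2 + 48*x - 64

The characteristic polynomial is χ_A(x) = (x - 4)^5, so the eigenvalues are known. The minimal polynomial is
  m_A(x) = Π_λ (x − λ)^{k_λ}
where k_λ is the size of the *largest* Jordan block for λ (equivalently, the smallest k with (A − λI)^k v = 0 for every generalised eigenvector v of λ).

  λ = 4: largest Jordan block has size 3, contributing (x − 4)^3

So m_A(x) = (x - 4)^3 = x^3 - 12*x^2 + 48*x - 64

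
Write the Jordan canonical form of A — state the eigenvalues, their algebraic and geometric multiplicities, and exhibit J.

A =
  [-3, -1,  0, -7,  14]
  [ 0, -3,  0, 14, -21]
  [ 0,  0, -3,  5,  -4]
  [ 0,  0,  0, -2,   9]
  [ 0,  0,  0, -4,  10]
J_2(-3) ⊕ J_1(-3) ⊕ J_2(4)

The characteristic polynomial is
  det(x·I − A) = x^5 + x^4 - 29*x^3 - 45*x^2 + 216*x + 432 = (x - 4)^2*(x + 3)^3

Eigenvalues and multiplicities (the geometric multiplicity of λ is n − rank(A − λI), which equals the number of Jordan blocks for λ):
  λ = -3: algebraic multiplicity = 3, geometric multiplicity = 2
  λ = 4: algebraic multiplicity = 2, geometric multiplicity = 1

Determining the block sizes for each eigenvalue:
  λ = -3: 2 blocks summing to 3 forces exactly one block of size 2 and the rest size 1 → block sizes [2, 1]
  λ = 4: one block (gm = 1), so the single block has size am = 2 → block sizes [2]

Assembling the blocks gives a Jordan form
J =
  [-3,  1,  0, 0, 0]
  [ 0, -3,  0, 0, 0]
  [ 0,  0, -3, 0, 0]
  [ 0,  0,  0, 4, 1]
  [ 0,  0,  0, 0, 4]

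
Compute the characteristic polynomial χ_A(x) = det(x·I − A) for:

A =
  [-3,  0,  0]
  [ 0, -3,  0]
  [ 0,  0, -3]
x^3 + 9*x^2 + 27*x + 27

Expanding det(x·I − A) (e.g. by cofactor expansion or by noting that A is similar to its Jordan form J, which has the same characteristic polynomial as A) gives
  χ_A(x) = x^3 + 9*x^2 + 27*x + 27
which factors as (x + 3)^3. The eigenvalues (with algebraic multiplicities) are λ = -3 with multiplicity 3.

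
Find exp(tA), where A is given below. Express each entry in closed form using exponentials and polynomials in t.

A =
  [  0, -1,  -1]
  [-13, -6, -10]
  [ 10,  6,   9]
e^{tA} =
  [2*t^2*exp(t) - t*exp(t) + exp(t), t^2*exp(t) - t*exp(t), 3*t^2*exp(t)/2 - t*exp(t)]
  [2*t^2*exp(t) - 13*t*exp(t), t^2*exp(t) - 7*t*exp(t) + exp(t), 3*t^2*exp(t)/2 - 10*t*exp(t)]
  [-4*t^2*exp(t) + 10*t*exp(t), -2*t^2*exp(t) + 6*t*exp(t), -3*t^2*exp(t) + 8*t*exp(t) + exp(t)]

Strategy: write A = P · J · P⁻¹ where J is a Jordan canonical form, so e^{tA} = P · e^{tJ} · P⁻¹, and e^{tJ} can be computed block-by-block.

A has Jordan form
J =
  [1, 1, 0]
  [0, 1, 1]
  [0, 0, 1]
(up to reordering of blocks).

Per-block formulas:
  For a 3×3 Jordan block J_3(1): exp(t · J_3(1)) = e^(1t)·(I + t·N + (t^2/2)·N^2), where N is the 3×3 nilpotent shift.

After assembling e^{tJ} and conjugating by P, we get:

e^{tA} =
  [2*t^2*exp(t) - t*exp(t) + exp(t), t^2*exp(t) - t*exp(t), 3*t^2*exp(t)/2 - t*exp(t)]
  [2*t^2*exp(t) - 13*t*exp(t), t^2*exp(t) - 7*t*exp(t) + exp(t), 3*t^2*exp(t)/2 - 10*t*exp(t)]
  [-4*t^2*exp(t) + 10*t*exp(t), -2*t^2*exp(t) + 6*t*exp(t), -3*t^2*exp(t) + 8*t*exp(t) + exp(t)]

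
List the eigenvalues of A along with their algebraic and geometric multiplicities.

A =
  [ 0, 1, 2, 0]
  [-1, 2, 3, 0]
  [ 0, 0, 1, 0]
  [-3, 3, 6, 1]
λ = 1: alg = 4, geom = 2

Step 1 — factor the characteristic polynomial to read off the algebraic multiplicities:
  χ_A(x) = (x - 1)^4

Step 2 — compute geometric multiplicities via the rank-nullity identity g(λ) = n − rank(A − λI):
  rank(A − (1)·I) = 2, so dim ker(A − (1)·I) = n − 2 = 2

Summary:
  λ = 1: algebraic multiplicity = 4, geometric multiplicity = 2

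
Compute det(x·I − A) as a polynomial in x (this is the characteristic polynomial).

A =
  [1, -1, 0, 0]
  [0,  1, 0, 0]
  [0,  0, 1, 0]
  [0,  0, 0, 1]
x^4 - 4*x^3 + 6*x^2 - 4*x + 1

Expanding det(x·I − A) (e.g. by cofactor expansion or by noting that A is similar to its Jordan form J, which has the same characteristic polynomial as A) gives
  χ_A(x) = x^4 - 4*x^3 + 6*x^2 - 4*x + 1
which factors as (x - 1)^4. The eigenvalues (with algebraic multiplicities) are λ = 1 with multiplicity 4.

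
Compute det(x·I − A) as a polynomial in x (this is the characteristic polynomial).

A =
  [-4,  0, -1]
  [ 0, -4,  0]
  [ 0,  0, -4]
x^3 + 12*x^2 + 48*x + 64

Expanding det(x·I − A) (e.g. by cofactor expansion or by noting that A is similar to its Jordan form J, which has the same characteristic polynomial as A) gives
  χ_A(x) = x^3 + 12*x^2 + 48*x + 64
which factors as (x + 4)^3. The eigenvalues (with algebraic multiplicities) are λ = -4 with multiplicity 3.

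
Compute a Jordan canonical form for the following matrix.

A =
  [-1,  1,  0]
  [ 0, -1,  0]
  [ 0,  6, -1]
J_2(-1) ⊕ J_1(-1)

The characteristic polynomial is
  det(x·I − A) = x^3 + 3*x^2 + 3*x + 1 = (x + 1)^3

Eigenvalues and multiplicities (the geometric multiplicity of λ is n − rank(A − λI), which equals the number of Jordan blocks for λ):
  λ = -1: algebraic multiplicity = 3, geometric multiplicity = 2

Determining the block sizes for each eigenvalue:
  λ = -1: 2 blocks summing to 3 forces exactly one block of size 2 and the rest size 1 → block sizes [2, 1]

Assembling the blocks gives a Jordan form
J =
  [-1,  1,  0]
  [ 0, -1,  0]
  [ 0,  0, -1]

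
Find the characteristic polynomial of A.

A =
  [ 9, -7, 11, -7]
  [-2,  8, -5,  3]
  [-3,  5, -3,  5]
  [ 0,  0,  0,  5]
x^4 - 19*x^3 + 135*x^2 - 425*x + 500

Expanding det(x·I − A) (e.g. by cofactor expansion or by noting that A is similar to its Jordan form J, which has the same characteristic polynomial as A) gives
  χ_A(x) = x^4 - 19*x^3 + 135*x^2 - 425*x + 500
which factors as (x - 5)^3*(x - 4). The eigenvalues (with algebraic multiplicities) are λ = 4 with multiplicity 1, λ = 5 with multiplicity 3.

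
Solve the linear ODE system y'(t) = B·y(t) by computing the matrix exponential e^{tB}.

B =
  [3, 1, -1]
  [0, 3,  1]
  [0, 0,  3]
e^{tB} =
  [exp(3*t), t*exp(3*t), t^2*exp(3*t)/2 - t*exp(3*t)]
  [0, exp(3*t), t*exp(3*t)]
  [0, 0, exp(3*t)]

Strategy: write B = P · J · P⁻¹ where J is a Jordan canonical form, so e^{tB} = P · e^{tJ} · P⁻¹, and e^{tJ} can be computed block-by-block.

B has Jordan form
J =
  [3, 1, 0]
  [0, 3, 1]
  [0, 0, 3]
(up to reordering of blocks).

Per-block formulas:
  For a 3×3 Jordan block J_3(3): exp(t · J_3(3)) = e^(3t)·(I + t·N + (t^2/2)·N^2), where N is the 3×3 nilpotent shift.

After assembling e^{tJ} and conjugating by P, we get:

e^{tB} =
  [exp(3*t), t*exp(3*t), t^2*exp(3*t)/2 - t*exp(3*t)]
  [0, exp(3*t), t*exp(3*t)]
  [0, 0, exp(3*t)]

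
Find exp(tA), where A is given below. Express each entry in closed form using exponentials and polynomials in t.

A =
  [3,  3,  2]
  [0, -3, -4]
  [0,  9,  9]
e^{tA} =
  [exp(3*t), 3*t*exp(3*t), 2*t*exp(3*t)]
  [0, -6*t*exp(3*t) + exp(3*t), -4*t*exp(3*t)]
  [0, 9*t*exp(3*t), 6*t*exp(3*t) + exp(3*t)]

Strategy: write A = P · J · P⁻¹ where J is a Jordan canonical form, so e^{tA} = P · e^{tJ} · P⁻¹, and e^{tJ} can be computed block-by-block.

A has Jordan form
J =
  [3, 1, 0]
  [0, 3, 0]
  [0, 0, 3]
(up to reordering of blocks).

Per-block formulas:
  For a 2×2 Jordan block J_2(3): exp(t · J_2(3)) = e^(3t)·(I + t·N), where N is the 2×2 nilpotent shift.
  For a 1×1 block at λ = 3: exp(t · [3]) = [e^(3t)].

After assembling e^{tJ} and conjugating by P, we get:

e^{tA} =
  [exp(3*t), 3*t*exp(3*t), 2*t*exp(3*t)]
  [0, -6*t*exp(3*t) + exp(3*t), -4*t*exp(3*t)]
  [0, 9*t*exp(3*t), 6*t*exp(3*t) + exp(3*t)]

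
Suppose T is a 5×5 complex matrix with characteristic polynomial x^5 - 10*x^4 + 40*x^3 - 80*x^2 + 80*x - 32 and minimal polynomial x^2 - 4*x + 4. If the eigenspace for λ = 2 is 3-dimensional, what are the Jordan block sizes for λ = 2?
Block sizes for λ = 2: [2, 2, 1]

Step 1 — from the characteristic polynomial, algebraic multiplicity of λ = 2 is 5. From dim ker(T − (2)·I) = 3, there are exactly 3 Jordan blocks for λ = 2.
Step 2 — from the minimal polynomial, the factor (x − 2)^2 tells us the largest block for λ = 2 has size 2.
Step 3 — with total size 5, 3 blocks, and largest block 2, the block sizes (in nonincreasing order) are [2, 2, 1].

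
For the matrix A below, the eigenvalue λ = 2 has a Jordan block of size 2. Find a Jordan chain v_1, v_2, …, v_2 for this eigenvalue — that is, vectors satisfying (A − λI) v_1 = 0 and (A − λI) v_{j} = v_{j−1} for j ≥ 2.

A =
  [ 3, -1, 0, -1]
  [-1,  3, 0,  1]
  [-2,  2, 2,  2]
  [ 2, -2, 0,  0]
A Jordan chain for λ = 2 of length 2:
v_1 = (1, -1, -2, 2)ᵀ
v_2 = (1, 0, 0, 0)ᵀ

Let N = A − (2)·I. We want v_2 with N^2 v_2 = 0 but N^1 v_2 ≠ 0; then v_{j-1} := N · v_j for j = 2, …, 2.

Pick v_2 = (1, 0, 0, 0)ᵀ.
Then v_1 = N · v_2 = (1, -1, -2, 2)ᵀ.

Sanity check: (A − (2)·I) v_1 = (0, 0, 0, 0)ᵀ = 0. ✓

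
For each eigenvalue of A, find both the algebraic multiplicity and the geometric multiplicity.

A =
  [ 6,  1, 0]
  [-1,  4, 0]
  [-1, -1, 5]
λ = 5: alg = 3, geom = 2

Step 1 — factor the characteristic polynomial to read off the algebraic multiplicities:
  χ_A(x) = (x - 5)^3

Step 2 — compute geometric multiplicities via the rank-nullity identity g(λ) = n − rank(A − λI):
  rank(A − (5)·I) = 1, so dim ker(A − (5)·I) = n − 1 = 2

Summary:
  λ = 5: algebraic multiplicity = 3, geometric multiplicity = 2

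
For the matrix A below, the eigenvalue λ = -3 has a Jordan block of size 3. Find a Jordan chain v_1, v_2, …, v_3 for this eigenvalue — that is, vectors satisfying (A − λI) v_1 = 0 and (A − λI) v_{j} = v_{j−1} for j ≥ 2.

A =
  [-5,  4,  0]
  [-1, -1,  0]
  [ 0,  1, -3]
A Jordan chain for λ = -3 of length 3:
v_1 = (0, 0, -1)ᵀ
v_2 = (-2, -1, 0)ᵀ
v_3 = (1, 0, 0)ᵀ

Let N = A − (-3)·I. We want v_3 with N^3 v_3 = 0 but N^2 v_3 ≠ 0; then v_{j-1} := N · v_j for j = 3, …, 2.

Pick v_3 = (1, 0, 0)ᵀ.
Then v_2 = N · v_3 = (-2, -1, 0)ᵀ.
Then v_1 = N · v_2 = (0, 0, -1)ᵀ.

Sanity check: (A − (-3)·I) v_1 = (0, 0, 0)ᵀ = 0. ✓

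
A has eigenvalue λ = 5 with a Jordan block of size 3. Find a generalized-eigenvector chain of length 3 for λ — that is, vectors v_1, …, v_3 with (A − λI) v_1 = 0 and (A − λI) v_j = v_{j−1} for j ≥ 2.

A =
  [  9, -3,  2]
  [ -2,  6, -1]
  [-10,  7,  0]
A Jordan chain for λ = 5 of length 3:
v_1 = (2, 0, -4)ᵀ
v_2 = (4, -2, -10)ᵀ
v_3 = (1, 0, 0)ᵀ

Let N = A − (5)·I. We want v_3 with N^3 v_3 = 0 but N^2 v_3 ≠ 0; then v_{j-1} := N · v_j for j = 3, …, 2.

Pick v_3 = (1, 0, 0)ᵀ.
Then v_2 = N · v_3 = (4, -2, -10)ᵀ.
Then v_1 = N · v_2 = (2, 0, -4)ᵀ.

Sanity check: (A − (5)·I) v_1 = (0, 0, 0)ᵀ = 0. ✓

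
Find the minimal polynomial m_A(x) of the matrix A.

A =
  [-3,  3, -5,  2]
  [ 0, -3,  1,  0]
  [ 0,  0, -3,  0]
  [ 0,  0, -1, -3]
x^3 + 9*x^2 + 27*x + 27

The characteristic polynomial is χ_A(x) = (x + 3)^4, so the eigenvalues are known. The minimal polynomial is
  m_A(x) = Π_λ (x − λ)^{k_λ}
where k_λ is the size of the *largest* Jordan block for λ (equivalently, the smallest k with (A − λI)^k v = 0 for every generalised eigenvector v of λ).

  λ = -3: largest Jordan block has size 3, contributing (x + 3)^3

So m_A(x) = (x + 3)^3 = x^3 + 9*x^2 + 27*x + 27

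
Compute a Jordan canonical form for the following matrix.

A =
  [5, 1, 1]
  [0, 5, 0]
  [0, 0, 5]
J_2(5) ⊕ J_1(5)

The characteristic polynomial is
  det(x·I − A) = x^3 - 15*x^2 + 75*x - 125 = (x - 5)^3

Eigenvalues and multiplicities (the geometric multiplicity of λ is n − rank(A − λI), which equals the number of Jordan blocks for λ):
  λ = 5: algebraic multiplicity = 3, geometric multiplicity = 2

Determining the block sizes for each eigenvalue:
  λ = 5: 2 blocks summing to 3 forces exactly one block of size 2 and the rest size 1 → block sizes [2, 1]

Assembling the blocks gives a Jordan form
J =
  [5, 1, 0]
  [0, 5, 0]
  [0, 0, 5]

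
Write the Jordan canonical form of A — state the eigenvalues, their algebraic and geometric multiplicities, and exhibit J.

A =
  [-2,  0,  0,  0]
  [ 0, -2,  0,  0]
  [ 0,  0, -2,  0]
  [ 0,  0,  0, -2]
J_1(-2) ⊕ J_1(-2) ⊕ J_1(-2) ⊕ J_1(-2)

The characteristic polynomial is
  det(x·I − A) = x^4 + 8*x^3 + 24*x^2 + 32*x + 16 = (x + 2)^4

Eigenvalues and multiplicities (the geometric multiplicity of λ is n − rank(A − λI), which equals the number of Jordan blocks for λ):
  λ = -2: algebraic multiplicity = 4, geometric multiplicity = 4

Determining the block sizes for each eigenvalue:
  λ = -2: gm = am = 4, so every block has size 1 → block sizes [1, 1, 1, 1]

Assembling the blocks gives a Jordan form
J =
  [-2,  0,  0,  0]
  [ 0, -2,  0,  0]
  [ 0,  0, -2,  0]
  [ 0,  0,  0, -2]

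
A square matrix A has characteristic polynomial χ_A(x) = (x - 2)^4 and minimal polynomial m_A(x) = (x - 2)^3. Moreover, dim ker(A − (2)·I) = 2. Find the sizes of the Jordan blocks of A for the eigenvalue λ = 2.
Block sizes for λ = 2: [3, 1]

Step 1 — from the characteristic polynomial, algebraic multiplicity of λ = 2 is 4. From dim ker(A − (2)·I) = 2, there are exactly 2 Jordan blocks for λ = 2.
Step 2 — from the minimal polynomial, the factor (x − 2)^3 tells us the largest block for λ = 2 has size 3.
Step 3 — with total size 4, 2 blocks, and largest block 3, the block sizes (in nonincreasing order) are [3, 1].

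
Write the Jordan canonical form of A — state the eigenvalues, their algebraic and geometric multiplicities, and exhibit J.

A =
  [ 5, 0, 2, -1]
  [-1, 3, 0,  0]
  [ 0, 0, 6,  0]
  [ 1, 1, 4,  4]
J_3(4) ⊕ J_1(6)

The characteristic polynomial is
  det(x·I − A) = x^4 - 18*x^3 + 120*x^2 - 352*x + 384 = (x - 6)*(x - 4)^3

Eigenvalues and multiplicities (the geometric multiplicity of λ is n − rank(A − λI), which equals the number of Jordan blocks for λ):
  λ = 4: algebraic multiplicity = 3, geometric multiplicity = 1
  λ = 6: algebraic multiplicity = 1, geometric multiplicity = 1

Determining the block sizes for each eigenvalue:
  λ = 4: one block (gm = 1), so the single block has size am = 3 → block sizes [3]
  λ = 6: one block (gm = 1), so the single block has size am = 1 → block sizes [1]

Assembling the blocks gives a Jordan form
J =
  [4, 1, 0, 0]
  [0, 4, 1, 0]
  [0, 0, 4, 0]
  [0, 0, 0, 6]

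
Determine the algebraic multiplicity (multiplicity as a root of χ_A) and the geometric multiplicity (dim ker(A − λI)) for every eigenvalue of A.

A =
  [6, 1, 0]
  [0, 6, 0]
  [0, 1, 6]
λ = 6: alg = 3, geom = 2

Step 1 — factor the characteristic polynomial to read off the algebraic multiplicities:
  χ_A(x) = (x - 6)^3

Step 2 — compute geometric multiplicities via the rank-nullity identity g(λ) = n − rank(A − λI):
  rank(A − (6)·I) = 1, so dim ker(A − (6)·I) = n − 1 = 2

Summary:
  λ = 6: algebraic multiplicity = 3, geometric multiplicity = 2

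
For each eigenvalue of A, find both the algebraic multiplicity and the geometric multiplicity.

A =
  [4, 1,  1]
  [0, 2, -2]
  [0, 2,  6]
λ = 4: alg = 3, geom = 2

Step 1 — factor the characteristic polynomial to read off the algebraic multiplicities:
  χ_A(x) = (x - 4)^3

Step 2 — compute geometric multiplicities via the rank-nullity identity g(λ) = n − rank(A − λI):
  rank(A − (4)·I) = 1, so dim ker(A − (4)·I) = n − 1 = 2

Summary:
  λ = 4: algebraic multiplicity = 3, geometric multiplicity = 2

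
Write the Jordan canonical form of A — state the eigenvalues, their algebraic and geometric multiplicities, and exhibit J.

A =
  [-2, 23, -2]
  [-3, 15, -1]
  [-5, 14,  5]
J_3(6)

The characteristic polynomial is
  det(x·I − A) = x^3 - 18*x^2 + 108*x - 216 = (x - 6)^3

Eigenvalues and multiplicities (the geometric multiplicity of λ is n − rank(A − λI), which equals the number of Jordan blocks for λ):
  λ = 6: algebraic multiplicity = 3, geometric multiplicity = 1

Determining the block sizes for each eigenvalue:
  λ = 6: one block (gm = 1), so the single block has size am = 3 → block sizes [3]

Assembling the blocks gives a Jordan form
J =
  [6, 1, 0]
  [0, 6, 1]
  [0, 0, 6]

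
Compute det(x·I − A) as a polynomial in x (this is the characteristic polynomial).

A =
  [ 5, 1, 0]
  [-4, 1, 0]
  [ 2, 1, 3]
x^3 - 9*x^2 + 27*x - 27

Expanding det(x·I − A) (e.g. by cofactor expansion or by noting that A is similar to its Jordan form J, which has the same characteristic polynomial as A) gives
  χ_A(x) = x^3 - 9*x^2 + 27*x - 27
which factors as (x - 3)^3. The eigenvalues (with algebraic multiplicities) are λ = 3 with multiplicity 3.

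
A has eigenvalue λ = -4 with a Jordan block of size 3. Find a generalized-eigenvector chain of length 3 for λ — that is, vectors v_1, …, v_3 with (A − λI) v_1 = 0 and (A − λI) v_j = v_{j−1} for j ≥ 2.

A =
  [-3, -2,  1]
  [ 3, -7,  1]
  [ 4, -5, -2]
A Jordan chain for λ = -4 of length 3:
v_1 = (-1, -2, -3)ᵀ
v_2 = (1, 3, 4)ᵀ
v_3 = (1, 0, 0)ᵀ

Let N = A − (-4)·I. We want v_3 with N^3 v_3 = 0 but N^2 v_3 ≠ 0; then v_{j-1} := N · v_j for j = 3, …, 2.

Pick v_3 = (1, 0, 0)ᵀ.
Then v_2 = N · v_3 = (1, 3, 4)ᵀ.
Then v_1 = N · v_2 = (-1, -2, -3)ᵀ.

Sanity check: (A − (-4)·I) v_1 = (0, 0, 0)ᵀ = 0. ✓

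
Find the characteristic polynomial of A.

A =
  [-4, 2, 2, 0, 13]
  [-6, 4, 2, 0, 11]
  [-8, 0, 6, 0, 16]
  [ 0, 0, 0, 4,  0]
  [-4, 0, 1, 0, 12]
x^5 - 22*x^4 + 192*x^3 - 832*x^2 + 1792*x - 1536

Expanding det(x·I − A) (e.g. by cofactor expansion or by noting that A is similar to its Jordan form J, which has the same characteristic polynomial as A) gives
  χ_A(x) = x^5 - 22*x^4 + 192*x^3 - 832*x^2 + 1792*x - 1536
which factors as (x - 6)*(x - 4)^4. The eigenvalues (with algebraic multiplicities) are λ = 4 with multiplicity 4, λ = 6 with multiplicity 1.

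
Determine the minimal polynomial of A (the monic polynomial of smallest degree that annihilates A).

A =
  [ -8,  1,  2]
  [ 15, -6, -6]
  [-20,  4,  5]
x^2 + 6*x + 9

The characteristic polynomial is χ_A(x) = (x + 3)^3, so the eigenvalues are known. The minimal polynomial is
  m_A(x) = Π_λ (x − λ)^{k_λ}
where k_λ is the size of the *largest* Jordan block for λ (equivalently, the smallest k with (A − λI)^k v = 0 for every generalised eigenvector v of λ).

  λ = -3: largest Jordan block has size 2, contributing (x + 3)^2

So m_A(x) = (x + 3)^2 = x^2 + 6*x + 9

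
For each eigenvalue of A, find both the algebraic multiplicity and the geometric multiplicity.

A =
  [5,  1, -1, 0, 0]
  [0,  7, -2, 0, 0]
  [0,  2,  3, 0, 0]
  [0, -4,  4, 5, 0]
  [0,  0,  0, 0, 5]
λ = 5: alg = 5, geom = 4

Step 1 — factor the characteristic polynomial to read off the algebraic multiplicities:
  χ_A(x) = (x - 5)^5

Step 2 — compute geometric multiplicities via the rank-nullity identity g(λ) = n − rank(A − λI):
  rank(A − (5)·I) = 1, so dim ker(A − (5)·I) = n − 1 = 4

Summary:
  λ = 5: algebraic multiplicity = 5, geometric multiplicity = 4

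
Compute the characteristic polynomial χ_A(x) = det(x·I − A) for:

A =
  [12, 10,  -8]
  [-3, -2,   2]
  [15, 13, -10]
x^3

Expanding det(x·I − A) (e.g. by cofactor expansion or by noting that A is similar to its Jordan form J, which has the same characteristic polynomial as A) gives
  χ_A(x) = x^3
which factors as x^3. The eigenvalues (with algebraic multiplicities) are λ = 0 with multiplicity 3.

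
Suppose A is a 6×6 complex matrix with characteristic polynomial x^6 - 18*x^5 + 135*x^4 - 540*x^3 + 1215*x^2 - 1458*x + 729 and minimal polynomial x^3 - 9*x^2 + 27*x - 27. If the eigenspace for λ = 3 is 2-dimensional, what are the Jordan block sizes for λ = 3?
Block sizes for λ = 3: [3, 3]

Step 1 — from the characteristic polynomial, algebraic multiplicity of λ = 3 is 6. From dim ker(A − (3)·I) = 2, there are exactly 2 Jordan blocks for λ = 3.
Step 2 — from the minimal polynomial, the factor (x − 3)^3 tells us the largest block for λ = 3 has size 3.
Step 3 — with total size 6, 2 blocks, and largest block 3, the block sizes (in nonincreasing order) are [3, 3].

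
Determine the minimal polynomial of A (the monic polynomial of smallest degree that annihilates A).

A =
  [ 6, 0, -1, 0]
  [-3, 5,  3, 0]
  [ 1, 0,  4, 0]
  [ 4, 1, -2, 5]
x^3 - 15*x^2 + 75*x - 125

The characteristic polynomial is χ_A(x) = (x - 5)^4, so the eigenvalues are known. The minimal polynomial is
  m_A(x) = Π_λ (x − λ)^{k_λ}
where k_λ is the size of the *largest* Jordan block for λ (equivalently, the smallest k with (A − λI)^k v = 0 for every generalised eigenvector v of λ).

  λ = 5: largest Jordan block has size 3, contributing (x − 5)^3

So m_A(x) = (x - 5)^3 = x^3 - 15*x^2 + 75*x - 125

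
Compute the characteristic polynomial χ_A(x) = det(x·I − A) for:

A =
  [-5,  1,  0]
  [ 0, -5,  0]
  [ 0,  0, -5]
x^3 + 15*x^2 + 75*x + 125

Expanding det(x·I − A) (e.g. by cofactor expansion or by noting that A is similar to its Jordan form J, which has the same characteristic polynomial as A) gives
  χ_A(x) = x^3 + 15*x^2 + 75*x + 125
which factors as (x + 5)^3. The eigenvalues (with algebraic multiplicities) are λ = -5 with multiplicity 3.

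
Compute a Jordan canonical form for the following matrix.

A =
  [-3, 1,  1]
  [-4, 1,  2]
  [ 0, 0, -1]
J_2(-1) ⊕ J_1(-1)

The characteristic polynomial is
  det(x·I − A) = x^3 + 3*x^2 + 3*x + 1 = (x + 1)^3

Eigenvalues and multiplicities (the geometric multiplicity of λ is n − rank(A − λI), which equals the number of Jordan blocks for λ):
  λ = -1: algebraic multiplicity = 3, geometric multiplicity = 2

Determining the block sizes for each eigenvalue:
  λ = -1: 2 blocks summing to 3 forces exactly one block of size 2 and the rest size 1 → block sizes [2, 1]

Assembling the blocks gives a Jordan form
J =
  [-1,  1,  0]
  [ 0, -1,  0]
  [ 0,  0, -1]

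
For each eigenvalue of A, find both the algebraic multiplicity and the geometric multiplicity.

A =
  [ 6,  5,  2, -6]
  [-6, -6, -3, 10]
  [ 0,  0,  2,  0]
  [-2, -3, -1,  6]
λ = 2: alg = 4, geom = 2

Step 1 — factor the characteristic polynomial to read off the algebraic multiplicities:
  χ_A(x) = (x - 2)^4

Step 2 — compute geometric multiplicities via the rank-nullity identity g(λ) = n − rank(A − λI):
  rank(A − (2)·I) = 2, so dim ker(A − (2)·I) = n − 2 = 2

Summary:
  λ = 2: algebraic multiplicity = 4, geometric multiplicity = 2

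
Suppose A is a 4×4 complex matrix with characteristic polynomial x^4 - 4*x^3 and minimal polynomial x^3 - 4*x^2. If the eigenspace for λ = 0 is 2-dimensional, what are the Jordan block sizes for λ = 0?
Block sizes for λ = 0: [2, 1]

Step 1 — from the characteristic polynomial, algebraic multiplicity of λ = 0 is 3. From dim ker(A − (0)·I) = 2, there are exactly 2 Jordan blocks for λ = 0.
Step 2 — from the minimal polynomial, the factor (x − 0)^2 tells us the largest block for λ = 0 has size 2.
Step 3 — with total size 3, 2 blocks, and largest block 2, the block sizes (in nonincreasing order) are [2, 1].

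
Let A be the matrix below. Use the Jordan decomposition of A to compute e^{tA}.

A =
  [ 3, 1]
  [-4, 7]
e^{tA} =
  [-2*t*exp(5*t) + exp(5*t), t*exp(5*t)]
  [-4*t*exp(5*t), 2*t*exp(5*t) + exp(5*t)]

Strategy: write A = P · J · P⁻¹ where J is a Jordan canonical form, so e^{tA} = P · e^{tJ} · P⁻¹, and e^{tJ} can be computed block-by-block.

A has Jordan form
J =
  [5, 1]
  [0, 5]
(up to reordering of blocks).

Per-block formulas:
  For a 2×2 Jordan block J_2(5): exp(t · J_2(5)) = e^(5t)·(I + t·N), where N is the 2×2 nilpotent shift.

After assembling e^{tJ} and conjugating by P, we get:

e^{tA} =
  [-2*t*exp(5*t) + exp(5*t), t*exp(5*t)]
  [-4*t*exp(5*t), 2*t*exp(5*t) + exp(5*t)]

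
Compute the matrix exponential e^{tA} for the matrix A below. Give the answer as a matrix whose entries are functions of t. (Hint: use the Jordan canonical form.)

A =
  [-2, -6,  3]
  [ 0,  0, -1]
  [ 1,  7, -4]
e^{tA} =
  [3*t^2*exp(-2*t)/2 + exp(-2*t), 9*t^2*exp(-2*t)/2 - 6*t*exp(-2*t), 3*t*exp(-2*t)]
  [-t^2*exp(-2*t)/2, -3*t^2*exp(-2*t)/2 + 2*t*exp(-2*t) + exp(-2*t), -t*exp(-2*t)]
  [-t^2*exp(-2*t) + t*exp(-2*t), -3*t^2*exp(-2*t) + 7*t*exp(-2*t), -2*t*exp(-2*t) + exp(-2*t)]

Strategy: write A = P · J · P⁻¹ where J is a Jordan canonical form, so e^{tA} = P · e^{tJ} · P⁻¹, and e^{tJ} can be computed block-by-block.

A has Jordan form
J =
  [-2,  1,  0]
  [ 0, -2,  1]
  [ 0,  0, -2]
(up to reordering of blocks).

Per-block formulas:
  For a 3×3 Jordan block J_3(-2): exp(t · J_3(-2)) = e^(-2t)·(I + t·N + (t^2/2)·N^2), where N is the 3×3 nilpotent shift.

After assembling e^{tJ} and conjugating by P, we get:

e^{tA} =
  [3*t^2*exp(-2*t)/2 + exp(-2*t), 9*t^2*exp(-2*t)/2 - 6*t*exp(-2*t), 3*t*exp(-2*t)]
  [-t^2*exp(-2*t)/2, -3*t^2*exp(-2*t)/2 + 2*t*exp(-2*t) + exp(-2*t), -t*exp(-2*t)]
  [-t^2*exp(-2*t) + t*exp(-2*t), -3*t^2*exp(-2*t) + 7*t*exp(-2*t), -2*t*exp(-2*t) + exp(-2*t)]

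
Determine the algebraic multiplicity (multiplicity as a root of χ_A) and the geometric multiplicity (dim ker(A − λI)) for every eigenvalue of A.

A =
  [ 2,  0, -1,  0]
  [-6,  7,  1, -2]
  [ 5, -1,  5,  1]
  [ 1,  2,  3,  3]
λ = 4: alg = 3, geom = 1; λ = 5: alg = 1, geom = 1

Step 1 — factor the characteristic polynomial to read off the algebraic multiplicities:
  χ_A(x) = (x - 5)*(x - 4)^3

Step 2 — compute geometric multiplicities via the rank-nullity identity g(λ) = n − rank(A − λI):
  rank(A − (4)·I) = 3, so dim ker(A − (4)·I) = n − 3 = 1
  rank(A − (5)·I) = 3, so dim ker(A − (5)·I) = n − 3 = 1

Summary:
  λ = 4: algebraic multiplicity = 3, geometric multiplicity = 1
  λ = 5: algebraic multiplicity = 1, geometric multiplicity = 1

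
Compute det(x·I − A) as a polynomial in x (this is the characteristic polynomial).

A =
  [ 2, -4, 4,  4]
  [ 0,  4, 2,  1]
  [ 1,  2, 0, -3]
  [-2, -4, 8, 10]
x^4 - 16*x^3 + 96*x^2 - 256*x + 256

Expanding det(x·I − A) (e.g. by cofactor expansion or by noting that A is similar to its Jordan form J, which has the same characteristic polynomial as A) gives
  χ_A(x) = x^4 - 16*x^3 + 96*x^2 - 256*x + 256
which factors as (x - 4)^4. The eigenvalues (with algebraic multiplicities) are λ = 4 with multiplicity 4.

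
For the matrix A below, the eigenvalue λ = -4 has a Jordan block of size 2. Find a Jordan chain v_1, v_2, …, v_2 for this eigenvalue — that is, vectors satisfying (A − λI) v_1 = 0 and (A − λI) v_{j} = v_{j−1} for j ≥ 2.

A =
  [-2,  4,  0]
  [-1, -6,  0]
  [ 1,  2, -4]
A Jordan chain for λ = -4 of length 2:
v_1 = (2, -1, 1)ᵀ
v_2 = (1, 0, 0)ᵀ

Let N = A − (-4)·I. We want v_2 with N^2 v_2 = 0 but N^1 v_2 ≠ 0; then v_{j-1} := N · v_j for j = 2, …, 2.

Pick v_2 = (1, 0, 0)ᵀ.
Then v_1 = N · v_2 = (2, -1, 1)ᵀ.

Sanity check: (A − (-4)·I) v_1 = (0, 0, 0)ᵀ = 0. ✓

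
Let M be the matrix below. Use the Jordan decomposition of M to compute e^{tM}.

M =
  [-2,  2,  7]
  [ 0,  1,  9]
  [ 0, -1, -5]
e^{tM} =
  [exp(-2*t), -t^2*exp(-2*t)/2 + 2*t*exp(-2*t), -3*t^2*exp(-2*t)/2 + 7*t*exp(-2*t)]
  [0, 3*t*exp(-2*t) + exp(-2*t), 9*t*exp(-2*t)]
  [0, -t*exp(-2*t), -3*t*exp(-2*t) + exp(-2*t)]

Strategy: write M = P · J · P⁻¹ where J is a Jordan canonical form, so e^{tM} = P · e^{tJ} · P⁻¹, and e^{tJ} can be computed block-by-block.

M has Jordan form
J =
  [-2,  1,  0]
  [ 0, -2,  1]
  [ 0,  0, -2]
(up to reordering of blocks).

Per-block formulas:
  For a 3×3 Jordan block J_3(-2): exp(t · J_3(-2)) = e^(-2t)·(I + t·N + (t^2/2)·N^2), where N is the 3×3 nilpotent shift.

After assembling e^{tJ} and conjugating by P, we get:

e^{tM} =
  [exp(-2*t), -t^2*exp(-2*t)/2 + 2*t*exp(-2*t), -3*t^2*exp(-2*t)/2 + 7*t*exp(-2*t)]
  [0, 3*t*exp(-2*t) + exp(-2*t), 9*t*exp(-2*t)]
  [0, -t*exp(-2*t), -3*t*exp(-2*t) + exp(-2*t)]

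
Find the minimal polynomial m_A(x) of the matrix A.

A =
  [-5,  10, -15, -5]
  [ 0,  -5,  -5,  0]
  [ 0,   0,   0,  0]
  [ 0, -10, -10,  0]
x^2 + 5*x

The characteristic polynomial is χ_A(x) = x^2*(x + 5)^2, so the eigenvalues are known. The minimal polynomial is
  m_A(x) = Π_λ (x − λ)^{k_λ}
where k_λ is the size of the *largest* Jordan block for λ (equivalently, the smallest k with (A − λI)^k v = 0 for every generalised eigenvector v of λ).

  λ = -5: largest Jordan block has size 1, contributing (x + 5)
  λ = 0: largest Jordan block has size 1, contributing (x − 0)

So m_A(x) = x*(x + 5) = x^2 + 5*x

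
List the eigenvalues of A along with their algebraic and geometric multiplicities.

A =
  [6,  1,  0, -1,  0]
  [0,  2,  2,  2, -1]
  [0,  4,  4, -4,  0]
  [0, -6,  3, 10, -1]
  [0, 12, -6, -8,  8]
λ = 6: alg = 5, geom = 2

Step 1 — factor the characteristic polynomial to read off the algebraic multiplicities:
  χ_A(x) = (x - 6)^5

Step 2 — compute geometric multiplicities via the rank-nullity identity g(λ) = n − rank(A − λI):
  rank(A − (6)·I) = 3, so dim ker(A − (6)·I) = n − 3 = 2

Summary:
  λ = 6: algebraic multiplicity = 5, geometric multiplicity = 2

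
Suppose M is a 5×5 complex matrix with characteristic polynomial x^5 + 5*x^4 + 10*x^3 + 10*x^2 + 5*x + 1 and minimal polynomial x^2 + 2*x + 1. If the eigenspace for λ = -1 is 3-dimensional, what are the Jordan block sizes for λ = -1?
Block sizes for λ = -1: [2, 2, 1]

Step 1 — from the characteristic polynomial, algebraic multiplicity of λ = -1 is 5. From dim ker(M − (-1)·I) = 3, there are exactly 3 Jordan blocks for λ = -1.
Step 2 — from the minimal polynomial, the factor (x + 1)^2 tells us the largest block for λ = -1 has size 2.
Step 3 — with total size 5, 3 blocks, and largest block 2, the block sizes (in nonincreasing order) are [2, 2, 1].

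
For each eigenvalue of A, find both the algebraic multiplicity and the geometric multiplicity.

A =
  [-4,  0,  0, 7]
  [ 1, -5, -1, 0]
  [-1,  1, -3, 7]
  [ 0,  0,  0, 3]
λ = -4: alg = 3, geom = 2; λ = 3: alg = 1, geom = 1

Step 1 — factor the characteristic polynomial to read off the algebraic multiplicities:
  χ_A(x) = (x - 3)*(x + 4)^3

Step 2 — compute geometric multiplicities via the rank-nullity identity g(λ) = n − rank(A − λI):
  rank(A − (-4)·I) = 2, so dim ker(A − (-4)·I) = n − 2 = 2
  rank(A − (3)·I) = 3, so dim ker(A − (3)·I) = n − 3 = 1

Summary:
  λ = -4: algebraic multiplicity = 3, geometric multiplicity = 2
  λ = 3: algebraic multiplicity = 1, geometric multiplicity = 1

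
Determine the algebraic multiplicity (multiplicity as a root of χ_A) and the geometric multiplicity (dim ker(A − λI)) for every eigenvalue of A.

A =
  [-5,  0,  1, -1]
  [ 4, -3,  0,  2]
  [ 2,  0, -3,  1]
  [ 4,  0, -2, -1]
λ = -3: alg = 4, geom = 2

Step 1 — factor the characteristic polynomial to read off the algebraic multiplicities:
  χ_A(x) = (x + 3)^4

Step 2 — compute geometric multiplicities via the rank-nullity identity g(λ) = n − rank(A − λI):
  rank(A − (-3)·I) = 2, so dim ker(A − (-3)·I) = n − 2 = 2

Summary:
  λ = -3: algebraic multiplicity = 4, geometric multiplicity = 2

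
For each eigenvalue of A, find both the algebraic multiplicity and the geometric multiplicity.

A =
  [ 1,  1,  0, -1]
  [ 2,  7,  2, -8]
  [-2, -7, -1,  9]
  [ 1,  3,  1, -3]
λ = 1: alg = 4, geom = 2

Step 1 — factor the characteristic polynomial to read off the algebraic multiplicities:
  χ_A(x) = (x - 1)^4

Step 2 — compute geometric multiplicities via the rank-nullity identity g(λ) = n − rank(A − λI):
  rank(A − (1)·I) = 2, so dim ker(A − (1)·I) = n − 2 = 2

Summary:
  λ = 1: algebraic multiplicity = 4, geometric multiplicity = 2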